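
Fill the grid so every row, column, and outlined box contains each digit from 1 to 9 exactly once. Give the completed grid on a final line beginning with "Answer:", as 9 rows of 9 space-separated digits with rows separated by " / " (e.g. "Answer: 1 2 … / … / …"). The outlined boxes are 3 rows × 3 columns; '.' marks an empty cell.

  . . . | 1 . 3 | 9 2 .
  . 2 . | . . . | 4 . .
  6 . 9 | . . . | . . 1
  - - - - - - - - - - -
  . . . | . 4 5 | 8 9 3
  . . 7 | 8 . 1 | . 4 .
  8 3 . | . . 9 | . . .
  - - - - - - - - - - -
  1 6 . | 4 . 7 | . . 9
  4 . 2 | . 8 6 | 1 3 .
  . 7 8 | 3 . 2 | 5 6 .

Step 1. [r4c4∈{2,6,7}] r4c4 is the only open cell in row 4 admitting 7, so r4c4=7.
Step 2. [r7c5∈{5}] r7c5 has the single candidate 5, so r7c5=5.
Step 3. [r2c3∈{1,3,5}] across row 2, 1 lands solely at r2c3 ⇒ r2c3=1.
Step 4. [r8c2∈{5,9}] row 8 places 5 nowhere but r8c2. So r8c2=5.
Step 5. [r2c6∈{8}] r2c6 is down to just 8, so r2c6=8.
Step 6. [r1c9∈{5,6,7,8}] across col 9, 8 lands solely at r1c9, so r1c9=8.
Step 7. [r2c9∈{5,6,7}] 6 has one home in box 3: r2c9. So r2c9=6.
Step 8. [r6c4∈{2,6}] in col 4, 6 fits only at r6c4, so r6c4=6.
Step 9. [r6c5∈{2}] nothing but 2 survives at r6c5, so r6c5=2.
Step 10. [r3c5∈{7}] r3c5's peers cover all but 7 ⇒ r3c5=7.
Step 11. [r5c9∈{2,5}] 2 has one home in col 9: r5c9. So r5c9=2.
Step 12. [r5c1∈{5,9}] row 5 places 5 nowhere but r5c1. So r5c1=5.
Step 13. [r2c8∈{5,7}] across box 3, 7 lands solely at r2c8. So r2c8=7.
Step 14. [r6c9∈{5,7}] in col 9, 5 fits only at r6c9. So r6c9=5.
Step 15. [r2c5∈{9}] r2c5's peers cover all but 9 ⇒ r2c5=9.
Step 16. [r1c2∈{4}] r1c2 has the single candidate 4. So r1c2=4.
Step 17. [r3c8∈{5}] r3c8 has the single candidate 5. So r3c8=5.
Step 18. [r6c7∈{7}] only 7 remains possible at r6c7. So r6c7=7.
Step 19. [r6c3∈{4}] only 4 remains possible at r6c3. So r6c3=4.
Step 20. [r2c4∈{5}] r2c4 is down to just 5 ⇒ r2c4=5.
Step 21. [r1c5∈{6}] nothing but 6 survives at r1c5, so r1c5=6.
Step 22. [r3c2∈{8}] only 8 remains possible at r3c2, so r3c2=8.
Step 23. [r4c2∈{1}] r4c2's peers cover all but 1. So r4c2=1.
Step 24. [r7c7∈{2}] r7c7 has the single candidate 2. So r7c7=2.
Step 25. [r3c4∈{2}] r3c4's peers cover all but 2. So r3c4=2.
Step 26. [r7c8∈{8}] r7c8 has the single candidate 8. So r7c8=8.
Step 27. [r1c1∈{7}] r1c1 is down to just 7 ⇒ r1c1=7.
Step 28. [r1c3∈{5}] r1c3 has the single candidate 5 ⇒ r1c3=5.
Step 29. [r9c5∈{1}] r9c5's peers cover all but 1, so r9c5=1.
Step 30. [r8c9∈{7}] r8c9's peers cover all but 7. So r8c9=7.
Step 31. [r2c1∈{3}] nothing but 3 survives at r2c1 ⇒ r2c1=3.
Step 32. [r3c6∈{4}] r3c6 has the single candidate 4 ⇒ r3c6=4.
Step 33. [r9c9∈{4}] nothing but 4 survives at r9c9. So r9c9=4.
Step 34. [r9c1∈{9}] nothing but 9 survives at r9c1. So r9c1=9.
Step 35. [r7c3∈{3}] r7c3 is down to just 3. So r7c3=3.
Step 36. [r8c4∈{9}] r8c4's peers cover all but 9, so r8c4=9.
Step 37. [r5c2∈{9}] only 9 remains possible at r5c2 ⇒ r5c2=9.
Step 38. [r5c7∈{6}] r5c7 is down to just 6, so r5c7=6.
Step 39. [r4c1∈{2}] r4c1's peers cover all but 2 ⇒ r4c1=2.
Step 40. [r5c5∈{3}] r5c5 is down to just 3, so r5c5=3.
Step 41. [r6c8∈{1}] r6c8 has the single candidate 1 ⇒ r6c8=1.
Step 42. [r3c7∈{3}] only 3 remains possible at r3c7 ⇒ r3c7=3.
Step 43. [r4c3∈{6}] nothing but 6 survives at r4c3 ⇒ r4c3=6.

Answer: 7 4 5 1 6 3 9 2 8 / 3 2 1 5 9 8 4 7 6 / 6 8 9 2 7 4 3 5 1 / 2 1 6 7 4 5 8 9 3 / 5 9 7 8 3 1 6 4 2 / 8 3 4 6 2 9 7 1 5 / 1 6 3 4 5 7 2 8 9 / 4 5 2 9 8 6 1 3 7 / 9 7 8 3 1 2 5 6 4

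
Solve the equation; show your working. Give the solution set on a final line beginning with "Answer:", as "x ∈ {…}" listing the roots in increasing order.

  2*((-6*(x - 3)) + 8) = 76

Step 1. [2*((-6*(x - 3)) + 8) = 76] 2 out front; divide by 2. So div: (-6*(x - 3)) + 8 = 38.
Step 2. [(-6*(x - 3)) + 8 = 38] +8 is outermost — subtract 8 both sides, so sub: -6*(x - 3) = 30.
Step 3. [-6*(x - 3) = 30] -6·(inner) — divide through by -6, so div: x - 3 = -5.
Step 4. [x - 3 = -5] -3 is outermost — add 3 both sides ⇒ sub: x = -2.

Answer: x ∈ {-2}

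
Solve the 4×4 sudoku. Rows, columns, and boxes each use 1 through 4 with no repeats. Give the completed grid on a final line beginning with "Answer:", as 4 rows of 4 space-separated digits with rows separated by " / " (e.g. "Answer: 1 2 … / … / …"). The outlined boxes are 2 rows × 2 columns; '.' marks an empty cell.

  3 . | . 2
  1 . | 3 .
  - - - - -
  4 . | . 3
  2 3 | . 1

Step 1. [r2c4∈{4}] r2c4 is down to just 4, so r2c4=4.
Step 2. [r1c3∈{1}] nothing but 1 survives at r1c3, so r1c3=1.
Step 3. [r3c3∈{2}] r3c3's peers cover all but 2, so r3c3=2.
Step 4. [r4c3∈{4}] r4c3 has the single candidate 4 ⇒ r4c3=4.
Step 5. [r2c2∈{2}] nothing but 2 survives at r2c2 ⇒ r2c2=2.
Step 6. [r3c2∈{1}] r3c2 has the single candidate 1, so r3c2=1.
Step 7. [r1c2∈{4}] only 4 remains possible at r1c2, so r1c2=4.

Answer: 3 4 1 2 / 1 2 3 4 / 4 1 2 3 / 2 3 4 1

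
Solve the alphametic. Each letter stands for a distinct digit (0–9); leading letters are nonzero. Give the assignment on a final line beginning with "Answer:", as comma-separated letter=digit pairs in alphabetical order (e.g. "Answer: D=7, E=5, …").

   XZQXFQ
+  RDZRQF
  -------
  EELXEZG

Step 1. [E] the sum has 7 digits but both addends have 6; that extra leading digit E is the final carry, namely 1, so E=1.
Step 2. [col 1: Q + F ≡ G (mod 10)] G=3 is one option consistent with column 1 (Q + F ≡ G (mod 10), carry-in 0) — take it. So G=3.
Step 3. [col 1: Q + F ≡ G (mod 10)] column 1 (Q + F ≡ G (mod 10), carry-in 0) doesn't pin F yet; pick F=6 and continue. So F=6.
Step 4. [col 1: Q + F ≡ G (mod 10)] from column 1 (F=6, G=3, carry-in 0, digits 1,3,6 already taken and all letters distinct): Q must equal 7, so Q=7.
Step 5. [col 2: F + Q ≡ Z (mod 10)] in column 2 we have F+Q≡Z with carry-in 1; given F=6, Q=7 and digits 1,3,6,7 already taken and all letters distinct, that pins Z to 4. So Z=4.
Step 6. [col 3: X + R ≡ E (mod 10)] several values work for R in column 3 (X + R ≡ E (mod 10), carry-in 1); try R=8. So R=8.
Step 7. [col 3: X + R ≡ E (mod 10)] in column 3 we have X+R≡E with carry-in 1; given R=8, E=1 and digits 1,3,4,6,7,8 already taken and all letters distinct, that pins X to 2, so X=2.
Step 8. [col 5: Z + D ≡ L (mod 10)] column 5 (Z + D ≡ L (mod 10), carry-in 1) doesn't pin D yet; pick D=5 and continue ⇒ D=5.
Step 9. [col 5: Z + D ≡ L (mod 10)] column 5 reads Z+D+carry(1)=L with Z=4, D=5; with digits 1,2,3,4,5,6,7,8 already taken and all letters distinct, the only value for L is 0. So L=0.

Answer: D=5, E=1, F=6, G=3, L=0, Q=7, R=8, X=2, Z=4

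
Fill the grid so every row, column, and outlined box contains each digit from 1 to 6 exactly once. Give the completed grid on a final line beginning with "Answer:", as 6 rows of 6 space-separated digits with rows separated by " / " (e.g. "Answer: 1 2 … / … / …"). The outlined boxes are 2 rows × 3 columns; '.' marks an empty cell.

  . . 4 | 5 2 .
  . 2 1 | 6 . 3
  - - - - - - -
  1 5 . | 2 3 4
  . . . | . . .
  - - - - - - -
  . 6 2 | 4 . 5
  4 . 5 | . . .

Step 1. [r5c5∈{1}] nothing but 1 survives at r5c5. So r5c5=1.
Step 2. [r4c3∈{3,6}] across col 3, 3 lands solely at r4c3 ⇒ r4c3=3.
Step 3. [r1c2∈{3}] r1c2's peers cover all but 3. So r1c2=3.
Step 4. [r6c5∈{6}] r6c5 is down to just 6, so r6c5=6.
Step 5. [r4c6∈{1,6}] across col 6, 6 lands solely at r4c6, so r4c6=6.
Step 6. [r2c5∈{4}] nothing but 4 survives at r2c5 ⇒ r2c5=4.
Step 7. [r3c3∈{6}] nothing but 6 survives at r3c3 ⇒ r3c3=6.
Step 8. [r4c2∈{4}] nothing but 4 survives at r4c2. So r4c2=4.
Step 9. [r6c4∈{3}] r6c4's peers cover all but 3. So r6c4=3.
Step 10. [r6c6∈{2}] nothing but 2 survives at r6c6, so r6c6=2.
Step 11. [r4c1∈{2}] r4c1 is down to just 2. So r4c1=2.
Step 12. [r6c2∈{1}] r6c2 has the single candidate 1 ⇒ r6c2=1.
Step 13. [r4c5∈{5}] r4c5 has the single candidate 5 ⇒ r4c5=5.
Step 14. [r1c6∈{1}] nothing but 1 survives at r1c6, so r1c6=1.
Step 15. [r4c4∈{1}] nothing but 1 survives at r4c4. So r4c4=1.
Step 16. [r5c1∈{3}] r5c1 has the single candidate 3. So r5c1=3.
Step 17. [r1c1∈{6}] r1c1 is down to just 6, so r1c1=6.
Step 18. [r2c1∈{5}] r2c1 has the single candidate 5, so r2c1=5.

Answer: 6 3 4 5 2 1 / 5 2 1 6 4 3 / 1 5 6 2 3 4 / 2 4 3 1 5 6 / 3 6 2 4 1 5 / 4 1 5 3 6 2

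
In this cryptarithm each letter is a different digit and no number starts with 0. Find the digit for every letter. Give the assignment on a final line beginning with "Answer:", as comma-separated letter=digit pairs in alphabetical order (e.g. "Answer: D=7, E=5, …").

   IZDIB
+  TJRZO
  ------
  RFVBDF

Step 1. [col 1: B + O ≡ F (mod 10)] column 1 (B + O ≡ F (mod 10), carry-in 0) doesn't pin O yet; pick O=4 and continue ⇒ O=4.
Step 2. [R] the sum has 6 digits but both addends have 5; that extra leading digit R is the final carry, namely 1 ⇒ R=1.
Step 3. [col 1: B + O ≡ F (mod 10)] column 1 (B + O ≡ F (mod 10), carry-in 0) doesn't pin F yet; pick F=6 and continue, so F=6.
Step 4. [col 1: B + O ≡ F (mod 10)] column 1: given O=4, F=6, carry-in 0, and digits 1,4,6 already taken and all letters distinct, B+O≡F (mod 10) forces B=2, so B=2.
Step 5. [col 2: I + Z ≡ D (mod 10)] no forcing yet in column 2 (carry-in 0); D=0 is free and consistent — try it ⇒ D=0.
Step 6. [col 2: I + Z ≡ D (mod 10)] no forcing yet in column 2 (carry-in 0); Z=3 is free and consistent — try it. So Z=3.
Step 7. [col 2: I + Z ≡ D (mod 10)] from column 2 (Z=3, D=0, carry-in 0, digits 0,1,2,3,4,6 already taken and all letters distinct): I must equal 7, so I=7.
Step 8. [col 4: Z + J ≡ V (mod 10)] in column 4 we have Z+J≡V with carry-in 0; given Z=3 and digits 0,1,2,3,4,6,7 already taken and all letters distinct, that pins V to 8 ⇒ V=8.
Step 9. [col 4: Z + J ≡ V (mod 10)] in column 4 we have Z+J≡V with carry-in 0; given Z=3, V=8 and digits 0,1,2,3,4,6,7,8 already taken and all letters distinct, that pins J to 5. So J=5.
Step 10. [col 5: I + T ≡ F (mod 10)] from column 5 (I=7, F=6, carry-in 0, digits 0,1,2,3,4,5,6,7,8 already taken and all letters distinct): T must equal 9 ⇒ T=9.

Answer: B=2, D=0, F=6, I=7, J=5, O=4, R=1, T=9, V=8, Z=3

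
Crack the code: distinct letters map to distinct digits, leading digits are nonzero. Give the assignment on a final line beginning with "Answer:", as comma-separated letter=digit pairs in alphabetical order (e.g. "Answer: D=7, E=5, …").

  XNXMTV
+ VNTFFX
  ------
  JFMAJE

Step 1. [col 1: V + X ≡ E (mod 10)] X=1 is one option consistent with column 1 (V + X ≡ E (mod 10), carry-in 0) — take it ⇒ X=1.
Step 2. [col 1: V + X ≡ E (mod 10)] V=2 is one option consistent with column 1 (V + X ≡ E (mod 10), carry-in 0) — take it ⇒ V=2.
Step 3. [col 1: V + X ≡ E (mod 10)] column 1: given V=2, X=1, carry-in 0, and digits 1,2 already taken and all letters distinct, V+X≡E (mod 10) forces E=3. So E=3.
Step 4. [col 2: T + F ≡ J (mod 10)] several values work for J in column 2 (T + F ≡ J (mod 10), carry-in 0); try J=4, so J=4.
Step 5. [col 2: T + F ≡ J (mod 10)] no forcing yet in column 2 (carry-in 0); T=9 is free and consistent — try it, so T=9.
Step 6. [col 2: T + F ≡ J (mod 10)] in column 2 we have T+F≡J with carry-in 0; given T=9, J=4 and digits 1,2,3,4,9 already taken and all letters distinct, that pins F to 5 ⇒ F=5.
Step 7. [col 3: M + F ≡ A (mod 10)] in column 3 we have M+F≡A with carry-in 1; given F=5 and digits 1,2,3,4,5,9 already taken and all letters distinct, that pins A to 6. So A=6.
Step 8. [col 3: M + F ≡ A (mod 10)] column 3 reads M+F+carry(1)=A with F=5, A=6; with digits 1,2,3,4,5,6,9 already taken and all letters distinct, the only value for M is 0 ⇒ M=0.
Step 9. [col 5: N + N ≡ F (mod 10)] column 5: given F=5, carry-in 1, and digits 0,1,2,3,4,5,6,9 already taken and all letters distinct, N+N≡F (mod 10) forces N=7 ⇒ N=7.

Answer: A=6, E=3, F=5, J=4, M=0, N=7, T=9, V=2, X=1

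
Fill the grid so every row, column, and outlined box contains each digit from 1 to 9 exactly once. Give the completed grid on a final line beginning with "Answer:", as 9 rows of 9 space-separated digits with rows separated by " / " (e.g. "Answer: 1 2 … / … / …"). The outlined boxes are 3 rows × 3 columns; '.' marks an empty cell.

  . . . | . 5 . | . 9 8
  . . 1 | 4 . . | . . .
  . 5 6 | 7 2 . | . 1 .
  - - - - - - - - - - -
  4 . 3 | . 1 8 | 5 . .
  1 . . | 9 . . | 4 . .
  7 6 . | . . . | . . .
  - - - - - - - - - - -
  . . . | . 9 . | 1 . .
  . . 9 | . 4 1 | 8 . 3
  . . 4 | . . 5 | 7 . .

Step 1. [r6c5∈{3}] r6c5's peers cover all but 3. So r6c5=3.
Step 2. [r7c6∈{2,3,6,7}] box 8 places 7 nowhere but r7c6, so r7c6=7.
Step 3. [r3c1∈{3,8,9}] across row 3, 8 lands solely at r3c1, so r3c1=8.
Step 4. [r5c8∈{2,3,6,7,8}] row 5 places 3 nowhere but r5c8 ⇒ r5c8=3.
Step 5. [r2c1∈{2,3,9}] in col 1, 9 fits only at r2c1, so r2c1=9.
Step 6. [r9c9∈{2,6,9}] r9c9 is the only open cell in row 9 admitting 9 ⇒ r9c9=9.
Step 7. [r5c3∈{2,5,8}] in row 5, 5 fits only at r5c3 ⇒ r5c3=5.
Step 8. [r5c2∈{2,8}] row 5 places 8 nowhere but r5c2. So r5c2=8.
Step 9. [r6c3∈{2}] r6c3's peers cover all but 2, so r6c3=2.
Step 10. [r7c8∈{2,4,5,6}] in col 8, 4 fits only at r7c8 ⇒ r7c8=4.
Step 11. [r3c7∈{3}] nothing but 3 survives at r3c7. So r3c7=3.
Step 12. [r1c2∈{2,3,4,7}] r1c2 is the only open cell in row 1 admitting 4 ⇒ r1c2=4.
Step 13. [r5c6∈{2,6}] r5c6 is the only open cell in col 6 admitting 2 ⇒ r5c6=2.
Step 14. [r4c4∈{6}] nothing but 6 survives at r4c4, so r4c4=6.
Step 15. [r8c4∈{2}] r8c4 has the single candidate 2, so r8c4=2.
Step 16. [r9c5∈{6,8}] 6 has one home in box 8: r9c5 ⇒ r9c5=6.
Step 17. [r9c8∈{2}] only 2 remains possible at r9c8, so r9c8=2.
Step 18. [r9c1∈{3}] only 3 remains possible at r9c1, so r9c1=3.
Step 19. [r2c2∈{2,3,7}] in col 2, 3 fits only at r2c2, so r2c2=3.
Step 20. [r2c6∈{6}] only 6 remains possible at r2c6. So r2c6=6.
Step 21. [r8c8∈{5,6}] r8c8 is the only open cell in col 8 admitting 6. So r8c8=6.
Step 22. [r4c8∈{7}] only 7 remains possible at r4c8. So r4c8=7.
Step 23. [r7c1∈{2,5,6}] r7c1 is the only open cell in row 7 admitting 6, so r7c1=6.
Step 24. [r7c4∈{3,8}] 3 has one home in row 7: r7c4, so r7c4=3.
Step 25. [r2c9∈{2,5,7}] across row 2, 7 lands solely at r2c9. So r2c9=7.
Step 26. [r2c7∈{2}] nothing but 2 survives at r2c7. So r2c7=2.
Step 27. [r1c7∈{6}] r1c7 has the single candidate 6 ⇒ r1c7=6.
Step 28. [r6c6∈{4}] r6c6 is down to just 4. So r6c6=4.
Step 29. [r8c1∈{5}] r8c1 has the single candidate 5, so r8c1=5.
Step 30. [r6c4∈{5}] r6c4 has the single candidate 5, so r6c4=5.
Step 31. [r7c9∈{5}] r7c9 has the single candidate 5. So r7c9=5.
Step 32. [r9c4∈{8}] only 8 remains possible at r9c4, so r9c4=8.
Step 33. [r6c8∈{8}] only 8 remains possible at r6c8, so r6c8=8.
Step 34. [r9c2∈{1}] only 1 remains possible at r9c2, so r9c2=1.
Step 35. [r4c9∈{2}] only 2 remains possible at r4c9. So r4c9=2.
Step 36. [r1c4∈{1}] nothing but 1 survives at r1c4, so r1c4=1.
Step 37. [r6c7∈{9}] only 9 remains possible at r6c7 ⇒ r6c7=9.
Step 38. [r7c3∈{8}] only 8 remains possible at r7c3, so r7c3=8.
Step 39. [r4c2∈{9}] nothing but 9 survives at r4c2, so r4c2=9.
Step 40. [r1c6∈{3}] r1c6 has the single candidate 3 ⇒ r1c6=3.
Step 41. [r7c2∈{2}] r7c2's peers cover all but 2. So r7c2=2.
Step 42. [r6c9∈{1}] only 1 remains possible at r6c9 ⇒ r6c9=1.
Step 43. [r1c3∈{7}] r1c3's peers cover all but 7 ⇒ r1c3=7.
Step 44. [r2c5∈{8}] r2c5 is down to just 8. So r2c5=8.
Step 45. [r3c9∈{4}] r3c9 is down to just 4. So r3c9=4.
Step 46. [r3c6∈{9}] r3c6's peers cover all but 9. So r3c6=9.
Step 47. [r5c9∈{6}] r5c9 has the single candidate 6, so r5c9=6.
Step 48. [r5c5∈{7}] r5c5's peers cover all but 7 ⇒ r5c5=7.
Step 49. [r8c2∈{7}] r8c2 is down to just 7. So r8c2=7.
Step 50. [r2c8∈{5}] nothing but 5 survives at r2c8, so r2c8=5.
Step 51. [r1c1∈{2}] r1c1's peers cover all but 2. So r1c1=2.

Answer: 2 4 7 1 5 3 6 9 8 / 9 3 1 4 8 6 2 5 7 / 8 5 6 7 2 9 3 1 4 / 4 9 3 6 1 8 5 7 2 / 1 8 5 9 7 2 4 3 6 / 7 6 2 5 3 4 9 8 1 / 6 2 8 3 9 7 1 4 5 / 5 7 9 2 4 1 8 6 3 / 3 1 4 8 6 5 7 2 9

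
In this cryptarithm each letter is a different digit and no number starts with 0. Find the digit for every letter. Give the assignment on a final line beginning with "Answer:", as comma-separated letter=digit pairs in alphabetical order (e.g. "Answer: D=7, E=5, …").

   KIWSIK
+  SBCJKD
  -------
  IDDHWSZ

Step 1. [col 1: K + D ≡ Z (mod 10)] several values work for D in column 1 (K + D ≡ Z (mod 10), carry-in 0); try D=4 ⇒ D=4.
Step 2. [col 1: K + D ≡ Z (mod 10)] K=6 is one option consistent with column 1 (K + D ≡ Z (mod 10), carry-in 0) — take it, so K=6.
Step 3. [I] the sum has 7 digits but both addends have 6; that extra leading digit I is the final carry, namely 1, so I=1.
Step 4. [col 1: K + D ≡ Z (mod 10)] from column 1 (K=6, D=4, carry-in 0, digits 1,4,6 already taken and all letters distinct): Z must equal 0. So Z=0.
Step 5. [col 2: I + K ≡ S (mod 10)] column 2: given I=1, K=6, carry-in 1, and digits 0,1,4,6 already taken and all letters distinct, I+K≡S (mod 10) forces S=8, so S=8.
Step 6. [col 3: S + J ≡ W (mod 10)] no forcing yet in column 3 (carry-in 0); J=9 is free and consistent — try it ⇒ J=9.
Step 7. [col 3: S + J ≡ W (mod 10)] column 3 reads S+J+carry(0)=W with S=8, J=9; with digits 0,1,4,6,8,9 already taken and all letters distinct, the only value for W is 7, so W=7.
Step 8. [col 4: W + C ≡ H (mod 10)] column 4: given W=7, carry-in 1, and digits 0,1,4,6,7,8,9 already taken and all letters distinct, W+C≡H (mod 10) forces C=5, so C=5.
Step 9. [col 4: W + C ≡ H (mod 10)] column 4: given W=7, C=5, carry-in 1, and digits 0,1,4,5,6,7,8,9 already taken and all letters distinct, W+C≡H (mod 10) forces H=3 ⇒ H=3.
Step 10. [col 5: I + B ≡ D (mod 10)] in column 5 we have I+B≡D with carry-in 1; given I=1, D=4 and digits 0,1,3,4,5,6,7,8,9 already taken and all letters distinct, that pins B to 2 ⇒ B=2.

Answer: B=2, C=5, D=4, H=3, I=1, J=9, K=6, S=8, W=7, Z=0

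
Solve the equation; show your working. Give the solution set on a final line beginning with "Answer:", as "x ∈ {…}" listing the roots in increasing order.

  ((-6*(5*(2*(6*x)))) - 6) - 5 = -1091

Step 1. [((-6*(5*(2*(6*x)))) - 6) - 5 = -1091] -5 is outermost — add 5 both sides, so sub: (-6*(5*(2*(6*x)))) - 6 = -1086.
Step 2. [(-6*(5*(2*(6*x)))) - 6 = -1086] -6 | LHS and -6 | -1086: pull -6 out ⇒ factor: (5*(2*(6*x))) + 1 = 181.
Step 3. [(5*(2*(6*x))) + 1 = 181] peel the +1: subtract 1 from each side ⇒ sub: 5*(2*(6*x)) = 180.
Step 4. [5*(2*(6*x)) = 180] divide by the outer 5. So div: 2*(6*x) = 36.
Step 5. [2*(6*x) = 36] 2·(inner) — divide through by 2. So div: 6*x = 18.
Step 6. [6*x = 18] 6 out front; divide by 6. So div: x = 3.

Answer: x ∈ {3}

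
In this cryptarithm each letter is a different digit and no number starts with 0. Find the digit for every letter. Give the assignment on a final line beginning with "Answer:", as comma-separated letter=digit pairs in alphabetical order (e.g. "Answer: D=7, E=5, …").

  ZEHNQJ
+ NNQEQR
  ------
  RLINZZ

Step 1. [col 1: J + R ≡ Z (mod 10)] several values work for J in column 1 (J + R ≡ Z (mod 10), carry-in 0); try J=7. So J=7.
Step 2. [col 1: J + R ≡ Z (mod 10)] R=8 is one option consistent with column 1 (J + R ≡ Z (mod 10), carry-in 0) — take it ⇒ R=8.
Step 3. [col 1: J + R ≡ Z (mod 10)] column 1 reads J+R+carry(0)=Z with J=7, R=8; with digits 7,8 already taken and all letters distinct, the only value for Z is 5. So Z=5.
Step 4. [col 2: Q + Q ≡ Z (mod 10)] in column 2 we have Q+Q≡Z with carry-in 1; given Z=5 and digits 5,7,8 already taken and all letters distinct, that pins Q to 2, so Q=2.
Step 5. [col 3: N + E ≡ N (mod 10)] column 3: given nothing yet, carry-in 0, and digits 2,5,7,8 already taken and all letters distinct, N+E≡N (mod 10) forces E=0, so E=0.
Step 6. [col 3: N + E ≡ N (mod 10)] no forcing yet in column 3 (carry-in 0); N=3 is free and consistent — try it. So N=3.
Step 7. [col 4: H + Q ≡ I (mod 10)] column 4 (H + Q ≡ I (mod 10), carry-in 0) doesn't pin I yet; pick I=1 and continue. So I=1.
Step 8. [col 4: H + Q ≡ I (mod 10)] column 4 reads H+Q+carry(0)=I with Q=2, I=1; with digits 0,1,2,3,5,7,8 already taken and all letters distinct, the only value for H is 9. So H=9.
Step 9. [col 5: E + N ≡ L (mod 10)] in column 5 we have E+N≡L with carry-in 1; given E=0, N=3 and digits 0,1,2,3,5,7,8,9 already taken and all letters distinct, that pins L to 4 ⇒ L=4.

Answer: E=0, H=9, I=1, J=7, L=4, N=3, Q=2, R=8, Z=5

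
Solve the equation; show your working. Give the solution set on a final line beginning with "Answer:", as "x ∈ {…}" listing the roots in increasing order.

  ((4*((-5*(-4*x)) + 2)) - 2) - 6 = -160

Step 1. [((4*((-5*(-4*x)) + 2)) - 2) - 6 = -160] the outer -6 inverts by adding 6, so sub: (4*((-5*(-4*x)) + 2)) - 2 = -154.
Step 2. [(4*((-5*(-4*x)) + 2)) - 2 = -154] 2 comes off first (add 2), so sub: 4*((-5*(-4*x)) + 2) = -152.
Step 3. [4*((-5*(-4*x)) + 2) = -152] divide by the outer 4. So div: (-5*(-4*x)) + 2 = -38.
Step 4. [(-5*(-4*x)) + 2 = -38] the outer +2 inverts by subtracting 2. So sub: -5*(-4*x) = -40.
Step 5. [-5*(-4*x) = -40] divide by the outer -5, so div: -4*x = 8.
Step 6. [-4*x = 8] -4 out front; divide by -4, so div: x = -2.

Answer: x ∈ {-2}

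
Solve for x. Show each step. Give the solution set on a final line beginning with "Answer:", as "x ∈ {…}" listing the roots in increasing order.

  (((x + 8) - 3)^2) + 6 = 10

Step 1. [(((x + 8) - 3)^2) + 6 = 10] the outer +6 inverts by subtracting 6. So sub: ((x + 8) - 3)^2 = 4.
Step 2. [((x + 8) - 3)^2 = 4] 4 ≥ 0, LHS is (·)² — take ±√, so sqrt: (x + 8) - 3 = 2 or -2.
Step 3. [(x + 8) - 3 = 2 or -2] peel the -3: add 3 from each side, so sub: x + 8 = 5 or 1.
Step 4. [x + 8 = 5 or 1] the outer +8 inverts by subtracting 8 ⇒ sub: x = -3 or -7.

Answer: x ∈ {-7, -3}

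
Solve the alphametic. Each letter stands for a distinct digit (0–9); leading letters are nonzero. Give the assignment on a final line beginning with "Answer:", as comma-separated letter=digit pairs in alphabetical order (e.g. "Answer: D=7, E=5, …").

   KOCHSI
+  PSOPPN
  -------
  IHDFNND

Step 1. [col 1: I + N ≡ D (mod 10)] D=3 is one option consistent with column 1 (I + N ≡ D (mod 10), carry-in 0) — take it, so D=3.
Step 2. [col 1: I + N ≡ D (mod 10)] no forcing yet in column 1 (carry-in 0); I=1 is free and consistent — try it ⇒ I=1.
Step 3. [col 1: I + N ≡ D (mod 10)] from column 1 (I=1, D=3, carry-in 0, digits 1,3 already taken and all letters distinct): N must equal 2, so N=2.
Step 4. [col 2: S + P ≡ N (mod 10)] column 2 (S + P ≡ N (mod 10), carry-in 0) doesn't pin P yet; pick P=7 and continue, so P=7.
Step 5. [col 2: S + P ≡ N (mod 10)] column 2: given P=7, N=2, carry-in 0, and digits 1,2,3,7 already taken and all letters distinct, S+P≡N (mod 10) forces S=5. So S=5.
Step 6. [col 3: H + P ≡ N (mod 10)] column 3 reads H+P+carry(1)=N with P=7, N=2; with digits 1,2,3,5,7 already taken and all letters distinct, the only value for H is 4 ⇒ H=4.
Step 7. [col 4: C + O ≡ F (mod 10)] column 4: given nothing yet, carry-in 1, and digits 1,2,3,4,5,7 already taken and all letters distinct, C+O≡F (mod 10) forces F=9. So F=9.
Step 8. [col 4: C + O ≡ F (mod 10)] column 4 (C + O ≡ F (mod 10), carry-in 1) doesn't pin C yet; pick C=0 and continue, so C=0.
Step 9. [col 4: C + O ≡ F (mod 10)] column 4 reads C+O+carry(1)=F with C=0, F=9; with digits 0,1,2,3,4,5,7,9 already taken and all letters distinct, the only value for O is 8, so O=8.
Step 10. [col 6: K + P ≡ H (mod 10)] in column 6 we have K+P≡H with carry-in 1; given P=7, H=4 and digits 0,1,2,3,4,5,7,8,9 already taken and all letters distinct, that pins K to 6, so K=6.

Answer: C=0, D=3, F=9, H=4, I=1, K=6, N=2, O=8, P=7, S=5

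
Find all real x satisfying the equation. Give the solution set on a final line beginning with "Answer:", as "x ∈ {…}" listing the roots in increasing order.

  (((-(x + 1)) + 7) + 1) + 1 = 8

Step 1. [(((-(x + 1)) + 7) + 1) + 1 = 8] peel the +1: subtract 1 from each side. So sub: ((-(x + 1)) + 7) + 1 = 7.
Step 2. [((-(x + 1)) + 7) + 1 = 7] the outer +1 inverts by subtracting 1. So sub: (-(x + 1)) + 7 = 6.
Step 3. [(-(x + 1)) + 7 = 6] subtract 7: x sits inside (… + 7). So sub: -(x + 1) = -1.
Step 4. [-(x + 1) = -1] LHS negated; negate both sides, so neg: x + 1 = 1.
Step 5. [x + 1 = 1] 1 comes off first (subtract 1). So sub: x = 0.

Answer: x ∈ {0}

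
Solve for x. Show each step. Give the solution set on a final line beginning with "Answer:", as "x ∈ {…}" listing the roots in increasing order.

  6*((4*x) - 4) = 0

Step 1. [6*((4*x) - 4) = 0] 6 out front; divide by 6, so div: (4*x) - 4 = 0.
Step 2. [(4*x) - 4 = 0] 4 | LHS and 4 | 0: pull 4 out, so factor: x - 1 = 0.
Step 3. [x - 1 = 0] the outer -1 inverts by adding 1 ⇒ sub: x = 1.

Answer: x ∈ {1}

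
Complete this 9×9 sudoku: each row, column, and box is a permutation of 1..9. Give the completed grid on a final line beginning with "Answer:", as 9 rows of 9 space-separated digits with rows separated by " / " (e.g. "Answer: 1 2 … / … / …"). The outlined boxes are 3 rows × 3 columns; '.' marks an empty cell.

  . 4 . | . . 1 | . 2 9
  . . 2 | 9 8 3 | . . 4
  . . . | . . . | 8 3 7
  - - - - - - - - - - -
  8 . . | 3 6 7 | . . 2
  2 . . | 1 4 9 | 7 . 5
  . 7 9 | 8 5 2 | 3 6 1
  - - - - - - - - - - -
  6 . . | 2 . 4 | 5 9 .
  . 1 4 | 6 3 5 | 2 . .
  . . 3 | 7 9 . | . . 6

Step 1. [r2c1∈{1,5,7}] row 2 places 7 nowhere but r2c1, so r2c1=7.
Step 2. [r4c2∈{5}] r4c2's peers cover all but 5 ⇒ r4c2=5.
Step 3. [r2c2∈{6}] r2c2 is down to just 6, so r2c2=6.
Step 4. [r1c4∈{5}] r1c4 has the single candidate 5. So r1c4=5.
Step 5. [r3c1∈{1,5,9}] 1 has one home in col 1: r3c1. So r3c1=1.
Step 6. [r8c9∈{8}] nothing but 8 survives at r8c9. So r8c9=8.
Step 7. [r7c2∈{8}] r7c2 has the single candidate 8, so r7c2=8.
Step 8. [r2c7∈{1}] r2c7 is down to just 1, so r2c7=1.
Step 9. [r9c7∈{4}] r9c7 has the single candidate 4 ⇒ r9c7=4.
Step 10. [r4c3∈{1}] r4c3 is down to just 1. So r4c3=1.
Step 11. [r9c2∈{2}] nothing but 2 survives at r9c2 ⇒ r9c2=2.
Step 12. [r1c1∈{3}] only 3 remains possible at r1c1. So r1c1=3.
Step 13. [r9c8∈{1}] nothing but 1 survives at r9c8, so r9c8=1.
Step 14. [r4c7∈{9}] r4c7 is down to just 9, so r4c7=9.
Step 15. [r9c6∈{8}] only 8 remains possible at r9c6, so r9c6=8.
Step 16. [r1c7∈{6}] r1c7 has the single candidate 6, so r1c7=6.
Step 17. [r5c8∈{8}] r5c8's peers cover all but 8 ⇒ r5c8=8.
Step 18. [r3c3∈{5}] r3c3 is down to just 5, so r3c3=5.
Step 19. [r8c8∈{7}] r8c8 is down to just 7 ⇒ r8c8=7.
Step 20. [r2c8∈{5}] r2c8's peers cover all but 5 ⇒ r2c8=5.
Step 21. [r8c1∈{9}] r8c1 has the single candidate 9 ⇒ r8c1=9.
Step 22. [r3c5∈{2}] nothing but 2 survives at r3c5. So r3c5=2.
Step 23. [r3c4∈{4}] nothing but 4 survives at r3c4 ⇒ r3c4=4.
Step 24. [r7c9∈{3}] r7c9's peers cover all but 3, so r7c9=3.
Step 25. [r1c5∈{7}] r1c5's peers cover all but 7. So r1c5=7.
Step 26. [r9c1∈{5}] r9c1 has the single candidate 5 ⇒ r9c1=5.
Step 27. [r7c5∈{1}] r7c5 has the single candidate 1 ⇒ r7c5=1.
Step 28. [r3c6∈{6}] r3c6 has the single candidate 6, so r3c6=6.
Step 29. [r1c3∈{8}] nothing but 8 survives at r1c3. So r1c3=8.
Step 30. [r6c1∈{4}] only 4 remains possible at r6c1, so r6c1=4.
Step 31. [r4c8∈{4}] nothing but 4 survives at r4c8, so r4c8=4.
Step 32. [r5c3∈{6}] only 6 remains possible at r5c3 ⇒ r5c3=6.
Step 33. [r7c3∈{7}] r7c3 is down to just 7. So r7c3=7.
Step 34. [r5c2∈{3}] r5c2 has the single candidate 3, so r5c2=3.
Step 35. [r3c2∈{9}] r3c2's peers cover all but 9, so r3c2=9.

Answer: 3 4 8 5 7 1 6 2 9 / 7 6 2 9 8 3 1 5 4 / 1 9 5 4 2 6 8 3 7 / 8 5 1 3 6 7 9 4 2 / 2 3 6 1 4 9 7 8 5 / 4 7 9 8 5 2 3 6 1 / 6 8 7 2 1 4 5 9 3 / 9 1 4 6 3 5 2 7 8 / 5 2 3 7 9 8 4 1 6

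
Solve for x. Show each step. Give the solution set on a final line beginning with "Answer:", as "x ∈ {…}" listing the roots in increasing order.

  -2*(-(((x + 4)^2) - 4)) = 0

Step 1. [-2*(-(((x + 4)^2) - 4)) = 0] LHS = -2·(…); ÷-2 both sides, so div: -(((x + 4)^2) - 4) = 0.
Step 2. [-(((x + 4)^2) - 4) = 0] leading − — multiply by −1, so neg: ((x + 4)^2) - 4 = 0.
Step 3. [((x + 4)^2) - 4 = 0] -4 is outermost — add 4 both sides ⇒ sub: (x + 4)^2 = 4.
Step 4. [(x + 4)^2 = 4] 4 ≥ 0, LHS is (·)² — take ±√, so sqrt: x + 4 = 2 or -2.
Step 5. [x + 4 = 2 or -2] +4 is outermost — subtract 4 both sides. So sub: x = -2 or -6.

Answer: x ∈ {-6, -2}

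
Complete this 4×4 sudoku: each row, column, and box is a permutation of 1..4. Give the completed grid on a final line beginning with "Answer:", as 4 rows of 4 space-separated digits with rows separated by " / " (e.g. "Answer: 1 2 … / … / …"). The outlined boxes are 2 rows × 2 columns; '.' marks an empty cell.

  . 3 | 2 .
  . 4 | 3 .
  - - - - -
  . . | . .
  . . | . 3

Step 1. [r3c4∈{1,2,4}] col 4 places 2 nowhere but r3c4 ⇒ r3c4=2.
Step 2. [r3c2∈{1}] r3c2 has the single candidate 1 ⇒ r3c2=1.
Step 3. [r2c1∈{1,2}] across row 2, 2 lands solely at r2c1 ⇒ r2c1=2.
Step 4. [r3c3∈{4}] only 4 remains possible at r3c3 ⇒ r3c3=4.
Step 5. [r1c4∈{1,4}] across row 1, 4 lands solely at r1c4, so r1c4=4.
Step 6. [r3c1∈{3}] nothing but 3 survives at r3c1. So r3c1=3.
Step 7. [r4c3∈{1}] nothing but 1 survives at r4c3 ⇒ r4c3=1.
Step 8. [r4c1∈{4}] r4c1's peers cover all but 4. So r4c1=4.
Step 9. [r4c2∈{2}] r4c2 is down to just 2 ⇒ r4c2=2.
Step 10. [r1c1∈{1}] r1c1's peers cover all but 1 ⇒ r1c1=1.
Step 11. [r2c4∈{1}] r2c4's peers cover all but 1. So r2c4=1.

Answer: 1 3 2 4 / 2 4 3 1 / 3 1 4 2 / 4 2 1 3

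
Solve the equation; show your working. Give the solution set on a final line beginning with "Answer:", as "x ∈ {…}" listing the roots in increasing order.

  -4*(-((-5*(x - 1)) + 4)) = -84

Step 1. [-4*(-((-5*(x - 1)) + 4)) = -84] divide by the outer -4 ⇒ div: -((-5*(x - 1)) + 4) = 21.
Step 2. [-((-5*(x - 1)) + 4) = 21] leading − — multiply by −1. So neg: (-5*(x - 1)) + 4 = -21.
Step 3. [(-5*(x - 1)) + 4 = -21] +4 is outermost — subtract 4 both sides, so sub: -5*(x - 1) = -25.
Step 4. [-5*(x - 1) = -25] divide by the outer -5 ⇒ div: x - 1 = 5.
Step 5. [x - 1 = 5] peel the -1: add 1 from each side ⇒ sub: x = 6.

Answer: x ∈ {6}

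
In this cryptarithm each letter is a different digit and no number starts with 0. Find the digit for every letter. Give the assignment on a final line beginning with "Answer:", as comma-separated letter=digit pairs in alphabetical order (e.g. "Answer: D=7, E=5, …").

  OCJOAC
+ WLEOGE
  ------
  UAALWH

Step 1. [col 1: C + E ≡ H (mod 10)] several values work for H in column 1 (C + E ≡ H (mod 10), carry-in 0); try H=0 ⇒ H=0.
Step 2. [col 1: C + E ≡ H (mod 10)] several values work for E in column 1 (C + E ≡ H (mod 10), carry-in 0); try E=2. So E=2.
Step 3. [col 1: C + E ≡ H (mod 10)] column 1 reads C+E+carry(0)=H with E=2, H=0; with digits 0,2 already taken and all letters distinct, the only value for C is 8 ⇒ C=8.
Step 4. [col 2: A + G ≡ W (mod 10)] no forcing yet in column 2 (carry-in 1); A=7 is free and consistent — try it. So A=7.
Step 5. [col 2: A + G ≡ W (mod 10)] column 2 (A + G ≡ W (mod 10), carry-in 1) doesn't pin G yet; pick G=3 and continue ⇒ G=3.
Step 6. [col 2: A + G ≡ W (mod 10)] column 2: given A=7, G=3, carry-in 1, and digits 0,2,3,7,8 already taken and all letters distinct, A+G≡W (mod 10) forces W=1 ⇒ W=1.
Step 7. [col 3: O + O ≡ L (mod 10)] in column 3 we have O+O≡L with carry-in 1; given nothing yet and digits 0,1,2,3,7,8 already taken and all letters distinct, that pins L to 9 ⇒ L=9.
Step 8. [col 3: O + O ≡ L (mod 10)] column 3 reads O+O+carry(1)=L with L=9; with digits 0,1,2,3,7,8,9 already taken and all letters distinct, the only value for O is 4. So O=4.
Step 9. [col 4: J + E ≡ A (mod 10)] from column 4 (E=2, A=7, carry-in 0, digits 0,1,2,3,4,7,8,9 already taken and all letters distinct): J must equal 5 ⇒ J=5.
Step 10. [col 6: O + W ≡ U (mod 10)] in column 6 we have O+W≡U with carry-in 1; given O=4, W=1 and digits 0,1,2,3,4,5,7,8,9 already taken and all letters distinct, that pins U to 6 ⇒ U=6.

Answer: A=7, C=8, E=2, G=3, H=0, J=5, L=9, O=4, U=6, W=1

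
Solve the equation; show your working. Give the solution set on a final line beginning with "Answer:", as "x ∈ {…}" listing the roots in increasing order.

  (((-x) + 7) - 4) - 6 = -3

Step 1. [(((-x) + 7) - 4) - 6 = -3] 6 comes off first (add 6). So sub: ((-x) + 7) - 4 = 3.
Step 2. [((-x) + 7) - 4 = 3] peel the -4: add 4 from each side. So sub: (-x) + 7 = 7.
Step 3. [(-x) + 7 = 7] peel the +7: subtract 7 from each side. So sub: -x = 0.
Step 4. [-x = 0] leading − — multiply by −1 ⇒ neg: x = 0.

Answer: x ∈ {0}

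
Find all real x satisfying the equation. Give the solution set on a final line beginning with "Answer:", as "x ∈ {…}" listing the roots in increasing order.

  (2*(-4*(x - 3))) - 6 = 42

Step 1. [(2*(-4*(x - 3))) - 6 = 42] 2 | LHS and 2 | 42: pull 2 out. So factor: (-4*(x - 3)) - 3 = 21.
Step 2. [(-4*(x - 3)) - 3 = 21] the outer -3 inverts by adding 3. So sub: -4*(x - 3) = 24.
Step 3. [-4*(x - 3) = 24] -4 out front; divide by -4. So div: x - 3 = -6.
Step 4. [x - 3 = -6] peel the -3: add 3 from each side ⇒ sub: x = -3.

Answer: x ∈ {-3}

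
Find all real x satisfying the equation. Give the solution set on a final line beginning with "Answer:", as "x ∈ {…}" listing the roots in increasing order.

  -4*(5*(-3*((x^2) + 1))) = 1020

Step 1. [-4*(5*(-3*((x^2) + 1))) = 1020] -4 out front; divide by -4, so div: 5*(-3*((x^2) + 1)) = -255.
Step 2. [5*(-3*((x^2) + 1)) = -255] 5 out front; divide by 5 ⇒ div: -3*((x^2) + 1) = -51.
Step 3. [-3*((x^2) + 1) = -51] leading coefficient -3: divide by -3 ⇒ div: (x^2) + 1 = 17.
Step 4. [(x^2) + 1 = 17] subtract 1: x sits inside (… + 1), so sub: x^2 = 16.
Step 5. [x^2 = 16] √ both sides: 16 ≥ 0 gives two branches, so sqrt: x = 4 or -4.

Answer: x ∈ {-4, 4}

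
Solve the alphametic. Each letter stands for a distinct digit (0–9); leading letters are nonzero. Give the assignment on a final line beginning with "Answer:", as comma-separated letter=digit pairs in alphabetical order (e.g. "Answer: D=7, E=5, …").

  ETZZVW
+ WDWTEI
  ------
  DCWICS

Step 1. [col 1: W + I ≡ S (mod 10)] I=7 is one option consistent with column 1 (W + I ≡ S (mod 10), carry-in 0) — take it ⇒ I=7.
Step 2. [col 1: W + I ≡ S (mod 10)] several values work for S in column 1 (W + I ≡ S (mod 10), carry-in 0); try S=0 ⇒ S=0.
Step 3. [col 1: W + I ≡ S (mod 10)] column 1: given I=7, S=0, carry-in 0, and digits 0,7 already taken and all letters distinct, W+I≡S (mod 10) forces W=3. So W=3.
Step 4. [col 2: V + E ≡ C (mod 10)] C=4 is one option consistent with column 2 (V + E ≡ C (mod 10), carry-in 1) — take it ⇒ C=4.
Step 5. [col 2: V + E ≡ C (mod 10)] no forcing yet in column 2 (carry-in 1); V=2 is free and consistent — try it. So V=2.
Step 6. [col 2: V + E ≡ C (mod 10)] in column 2 we have V+E≡C with carry-in 1; given V=2, C=4 and digits 0,2,3,4,7 already taken and all letters distinct, that pins E to 1. So E=1.
Step 7. [col 3: Z + T ≡ I (mod 10)] Z=9 is one option consistent with column 3 (Z + T ≡ I (mod 10), carry-in 0) — take it, so Z=9.
Step 8. [col 3: Z + T ≡ I (mod 10)] from column 3 (Z=9, I=7, carry-in 0, digits 0,1,2,3,4,7,9 already taken and all letters distinct): T must equal 8. So T=8.
Step 9. [col 5: T + D ≡ C (mod 10)] column 5: given T=8, C=4, carry-in 1, and digits 0,1,2,3,4,7,8,9 already taken and all letters distinct, T+D≡C (mod 10) forces D=5. So D=5.

Answer: C=4, D=5, E=1, I=7, S=0, T=8, V=2, W=3, Z=9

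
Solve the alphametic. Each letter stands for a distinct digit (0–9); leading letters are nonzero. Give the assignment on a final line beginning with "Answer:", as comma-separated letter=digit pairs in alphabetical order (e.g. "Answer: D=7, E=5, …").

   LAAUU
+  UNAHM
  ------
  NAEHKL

Step 1. [col 1: U + M ≡ L (mod 10)] several values work for L in column 1 (U + M ≡ L (mod 10), carry-in 0); try L=9, so L=9.
Step 2. [col 1: U + M ≡ L (mod 10)] several values work for U in column 1 (U + M ≡ L (mod 10), carry-in 0); try U=7 ⇒ U=7.
Step 3. [N] N is the leading digit of a 6-digit sum of two 5-digit numbers; the final carry is exactly 1. So N=1.
Step 4. [col 1: U + M ≡ L (mod 10)] column 1 reads U+M+carry(0)=L with U=7, L=9; with digits 1,7,9 already taken and all letters distinct, the only value for M is 2. So M=2.
Step 5. [col 2: U + H ≡ K (mod 10)] column 2 (U + H ≡ K (mod 10), carry-in 0) doesn't pin H yet; pick H=3 and continue, so H=3.
Step 6. [col 2: U + H ≡ K (mod 10)] from column 2 (U=7, H=3, carry-in 0, digits 1,2,3,7,9 already taken and all letters distinct): K must equal 0. So K=0.
Step 7. [col 3: A + A ≡ H (mod 10)] from column 3 (H=3, carry-in 1, digits 0,1,2,3,7,9 already taken and all letters distinct): A must equal 6 ⇒ A=6.
Step 8. [col 4: A + N ≡ E (mod 10)] in column 4 we have A+N≡E with carry-in 1; given A=6, N=1 and digits 0,1,2,3,6,7,9 already taken and all letters distinct, that pins E to 8. So E=8.

Answer: A=6, E=8, H=3, K=0, L=9, M=2, N=1, U=7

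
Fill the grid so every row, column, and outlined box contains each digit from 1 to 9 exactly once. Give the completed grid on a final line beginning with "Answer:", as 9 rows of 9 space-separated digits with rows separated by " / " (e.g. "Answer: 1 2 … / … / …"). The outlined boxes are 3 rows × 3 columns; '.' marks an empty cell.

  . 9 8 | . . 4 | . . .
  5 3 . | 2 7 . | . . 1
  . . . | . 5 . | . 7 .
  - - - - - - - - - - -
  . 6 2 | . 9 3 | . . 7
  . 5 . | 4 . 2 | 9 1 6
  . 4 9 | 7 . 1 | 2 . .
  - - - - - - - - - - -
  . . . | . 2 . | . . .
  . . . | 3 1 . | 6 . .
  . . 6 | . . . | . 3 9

Step 1. [r1c1∈{1,2,6,7}] row 1 places 7 nowhere but r1c1, so r1c1=7.
Step 2. [r2c3∈{4}] only 4 remains possible at r2c3, so r2c3=4.
Step 3. [r2c7∈{8}] nothing but 8 survives at r2c7, so r2c7=8.
Step 4. [r6c9∈{3,5,8}] 3 has one home in box 6: r6c9 ⇒ r6c9=3.
Step 5. [r6c1∈{8}] r6c1 is down to just 8 ⇒ r6c1=8.
Step 6. [r6c8∈{5}] r6c8 has the single candidate 5 ⇒ r6c8=5.
Step 7. [r3c3∈{1}] r3c3's peers cover all but 1. So r3c3=1.
Step 8. [r4c8∈{4,8}] box 6 places 8 nowhere but r4c8, so r4c8=8.
Step 9. [r7c8∈{4}] r7c8 is down to just 4, so r7c8=4.
Step 10. [r3c2∈{2}] r3c2's peers cover all but 2. So r3c2=2.
Step 11. [r8c8∈{2}] only 2 remains possible at r8c8 ⇒ r8c8=2.
Step 12. [r1c8∈{6}] r1c8's peers cover all but 6 ⇒ r1c8=6.
Step 13. [r2c6∈{6,9}] 6 has one home in row 2: r2c6, so r2c6=6.
Step 14. [r5c3∈{3,7}] in row 5, 7 fits only at r5c3 ⇒ r5c3=7.
Step 15. [r8c3∈{5}] r8c3 has the single candidate 5 ⇒ r8c3=5.
Step 16. [r7c4∈{5,6,8,9}] 6 has one home in row 7: r7c4, so r7c4=6.
Step 17. [r8c9∈{8}] r8c9's peers cover all but 8, so r8c9=8.
Step 18. [r7c9∈{5}] only 5 remains possible at r7c9 ⇒ r7c9=5.
Step 19. [r8c2∈{7}] r8c2 has the single candidate 7 ⇒ r8c2=7.
Step 20. [r9c6∈{5,7,8}] r9c6 is the only open cell in col 6 admitting 5, so r9c6=5.
Step 21. [r9c4∈{8}] r9c4 is down to just 8, so r9c4=8.
Step 22. [r9c2∈{1}] nothing but 1 survives at r9c2. So r9c2=1.
Step 23. [r8c6∈{9}] r8c6 is down to just 9 ⇒ r8c6=9.
Step 24. [r3c7∈{3,4}] across row 3, 3 lands solely at r3c7 ⇒ r3c7=3.
Step 25. [r7c7∈{1,7}] r7c7 is the only open cell in row 7 admitting 1, so r7c7=1.
Step 26. [r7c1∈{3,9}] r7c1 is the only open cell in row 7 admitting 9, so r7c1=9.
Step 27. [r9c5∈{4}] r9c5 is down to just 4. So r9c5=4.
Step 28. [r3c9∈{4}] r3c9 has the single candidate 4 ⇒ r3c9=4.
Step 29. [r6c5∈{6}] nothing but 6 survives at r6c5 ⇒ r6c5=6.
Step 30. [r4c4∈{5}] r4c4 has the single candidate 5, so r4c4=5.
Step 31. [r7c6∈{7}] only 7 remains possible at r7c6, so r7c6=7.
Step 32. [r5c1∈{3}] nothing but 3 survives at r5c1. So r5c1=3.
Step 33. [r1c5∈{3}] only 3 remains possible at r1c5. So r1c5=3.
Step 34. [r3c1∈{6}] r3c1 has the single candidate 6, so r3c1=6.
Step 35. [r7c2∈{8}] r7c2 is down to just 8. So r7c2=8.
Step 36. [r9c1∈{2}] r9c1 has the single candidate 2 ⇒ r9c1=2.
Step 37. [r8c1∈{4}] r8c1's peers cover all but 4. So r8c1=4.
Step 38. [r5c5∈{8}] r5c5 is down to just 8, so r5c5=8.
Step 39. [r1c4∈{1}] r1c4 has the single candidate 1 ⇒ r1c4=1.
Step 40. [r1c9∈{2}] r1c9's peers cover all but 2. So r1c9=2.
Step 41. [r3c6∈{8}] only 8 remains possible at r3c6, so r3c6=8.
Step 42. [r4c7∈{4}] r4c7 has the single candidate 4 ⇒ r4c7=4.
Step 43. [r1c7∈{5}] r1c7's peers cover all but 5 ⇒ r1c7=5.
Step 44. [r3c4∈{9}] r3c4's peers cover all but 9 ⇒ r3c4=9.
Step 45. [r7c3∈{3}] r7c3 has the single candidate 3, so r7c3=3.
Step 46. [r4c1∈{1}] r4c1 has the single candidate 1. So r4c1=1.
Step 47. [r9c7∈{7}] r9c7 is down to just 7. So r9c7=7.
Step 48. [r2c8∈{9}] nothing but 9 survives at r2c8. So r2c8=9.

Answer: 7 9 8 1 3 4 5 6 2 / 5 3 4 2 7 6 8 9 1 / 6 2 1 9 5 8 3 7 4 / 1 6 2 5 9 3 4 8 7 / 3 5 7 4 8 2 9 1 6 / 8 4 9 7 6 1 2 5 3 / 9 8 3 6 2 7 1 4 5 / 4 7 5 3 1 9 6 2 8 / 2 1 6 8 4 5 7 3 9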